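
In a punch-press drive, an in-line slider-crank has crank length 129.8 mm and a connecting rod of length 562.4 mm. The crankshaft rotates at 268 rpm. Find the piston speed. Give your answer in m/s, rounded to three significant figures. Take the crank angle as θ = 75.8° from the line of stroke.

3.74

ω = 2π·268/60 = 28.06 rad/s
For an in-line slider-crank, x = r cosθ + √(L² − r² sin²θ), so v = −rω sinθ·[1 + r cosθ/√(L² − r² sin²θ)].
With r = 0.1298 m, L = 0.5624 m, θ = 75.8°: √(L² − r² sin²θ) = 0.54814 m.
v = −0.1298·28.06·0.96945·[1 + 0.1298·0.24531/0.54814] = -3.7367 m/s.
|v| = 3.7367 m/s.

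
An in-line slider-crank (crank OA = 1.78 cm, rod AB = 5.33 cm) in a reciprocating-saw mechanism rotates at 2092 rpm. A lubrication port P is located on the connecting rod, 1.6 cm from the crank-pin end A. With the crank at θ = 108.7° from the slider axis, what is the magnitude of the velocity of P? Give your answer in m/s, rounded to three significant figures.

3.67

ω = 219.1 rad/s.  Crank-pin speed |V_A| = rω = 3.8995 m/s, perpendicular to OA.
Rod angle: sinφ = −(r/L) sinθ ⇒ φ = -18.441°; ω_rod = −rω cosθ/√(L²−r²sin²θ) = +24.726 rad/s.
V_P = V_A + ω_rod × AP, with AP = 0.016 m along the rod.
Components: V_Px = −rω sinθ − a·ω_rod·sinφ = -3.5685 m/s;  V_Py = rω cosθ + a·ω_rod·cosφ = -0.87493 m/s.
|V_P| = √(V_Px² + V_Py²) = 3.6742 m/s.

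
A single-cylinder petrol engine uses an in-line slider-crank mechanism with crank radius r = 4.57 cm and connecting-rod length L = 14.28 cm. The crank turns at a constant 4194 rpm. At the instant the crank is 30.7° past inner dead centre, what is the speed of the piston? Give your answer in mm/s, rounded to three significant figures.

ω = 2π·4194/60 = 439.2 rad/s
For an in-line slider-crank, x = r cosθ + √(L² − r² sin²θ), so v = −rω sinθ·[1 + r cosθ/√(L² − r² sin²θ)].
With r = 0.0457 m, L = 0.1428 m, θ = 30.7°: √(L² − r² sin²θ) = 0.14088 m.
v = −0.0457·439.2·0.51054·[1 + 0.0457·0.85985/0.14088] = -13.105 m/s.
|v| = 13.105 m/s = 13105 mm/s.

13100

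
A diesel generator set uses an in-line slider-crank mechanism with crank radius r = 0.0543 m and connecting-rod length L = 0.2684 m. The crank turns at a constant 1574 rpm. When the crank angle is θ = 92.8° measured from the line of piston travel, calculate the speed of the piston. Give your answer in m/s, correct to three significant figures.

8.85

ω = 2π·1574/60 = 164.8 rad/s
For an in-line slider-crank, x = r cosθ + √(L² − r² sin²θ), so v = −rω sinθ·[1 + r cosθ/√(L² − r² sin²θ)].
With r = 0.0543 m, L = 0.2684 m, θ = 92.8°: √(L² − r² sin²θ) = 0.26286 m.
v = −0.0543·164.8·0.99881·[1 + 0.0543·-0.04885/0.26286] = -8.8493 m/s.
|v| = 8.8493 m/s.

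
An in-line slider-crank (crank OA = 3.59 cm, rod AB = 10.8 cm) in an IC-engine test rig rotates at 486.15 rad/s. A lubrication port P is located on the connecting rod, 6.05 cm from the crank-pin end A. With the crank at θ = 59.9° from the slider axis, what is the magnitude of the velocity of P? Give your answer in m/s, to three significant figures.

ω = 486.1 rad/s.  Crank-pin speed |V_A| = rω = 17.453 m/s, perpendicular to OA.
Rod angle: sinφ = −(r/L) sinθ ⇒ φ = -16.713°; ω_rod = −rω cosθ/√(L²−r²sin²θ) = -84.619 rad/s.
V_P = V_A + ω_rod × AP, with AP = 0.0605 m along the rod.
Components: V_Px = −rω sinθ − a·ω_rod·sinφ = -16.572 m/s;  V_Py = rω cosθ + a·ω_rod·cosφ = +3.8496 m/s.
|V_P| = √(V_Px² + V_Py²) = 17.013 m/s.

17.0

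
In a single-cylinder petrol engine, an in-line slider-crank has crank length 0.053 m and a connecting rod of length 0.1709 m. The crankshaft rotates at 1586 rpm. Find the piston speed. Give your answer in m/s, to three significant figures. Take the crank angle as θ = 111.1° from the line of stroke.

7.25

ω = 2π·1586/60 = 166.1 rad/s
For an in-line slider-crank, x = r cosθ + √(L² − r² sin²θ), so v = −rω sinθ·[1 + r cosθ/√(L² − r² sin²θ)].
With r = 0.053 m, L = 0.1709 m, θ = 111.1°: √(L² − r² sin²θ) = 0.16359 m.
v = −0.053·166.1·0.93295·[1 + 0.053·-0.36000/0.16359] = -7.2545 m/s.
|v| = 7.2545 m/s.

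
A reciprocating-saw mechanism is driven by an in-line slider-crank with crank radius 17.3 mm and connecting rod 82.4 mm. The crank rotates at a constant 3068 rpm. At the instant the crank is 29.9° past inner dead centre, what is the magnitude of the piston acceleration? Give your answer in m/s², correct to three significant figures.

1740

ω = 2π·3068/60 = 321.3 rad/s
x(θ) = r cosθ + √(L² − r² sin²θ); with ω constant, a = ω²·d²x/dθ².
d²x/dθ² = −r cosθ − r²(cos2θ)/√u − r⁴ sin²2θ/(4u^{3/2}),  u = L² − r² sin²θ = 0.00671539 m².
Substituting r = 0.0173 m, L = 0.0824 m, θ = 29.9°: d²x/dθ² = -0.016865 m.
a = ω²·d²x/dθ² = (321.3)²·(-0.016865) = -1740.8 m/s²;  |a| = 1740.8 m/s².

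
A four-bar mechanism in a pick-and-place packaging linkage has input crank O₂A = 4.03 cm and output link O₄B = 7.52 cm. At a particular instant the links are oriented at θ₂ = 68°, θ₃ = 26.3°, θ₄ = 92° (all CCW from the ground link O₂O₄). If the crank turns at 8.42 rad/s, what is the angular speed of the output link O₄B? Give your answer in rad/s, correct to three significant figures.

ω₂ = 8.42 rad/s
Differentiating the loop-closure r₂e^{iθ₂}+r₃e^{iθ₃}=r₁+r₄e^{iθ₄} gives r₂ω₂e^{iθ₂}+r₃ω₃e^{iθ₃}=r₄ω₄e^{iθ₄}.
Eliminating the other unknown: ω₄ = r₂ω₂ sin(θ₂−θ₃) / [r₄ sin(θ₄−θ₃)].
Numerator sine = +0.66523; denominator sine = +0.91140.
Result = 0.0403·8.42·(+0.66523) / (0.0752·(+0.91140)) = +3.2935 rad/s; magnitude 3.2935 rad/s.

3.29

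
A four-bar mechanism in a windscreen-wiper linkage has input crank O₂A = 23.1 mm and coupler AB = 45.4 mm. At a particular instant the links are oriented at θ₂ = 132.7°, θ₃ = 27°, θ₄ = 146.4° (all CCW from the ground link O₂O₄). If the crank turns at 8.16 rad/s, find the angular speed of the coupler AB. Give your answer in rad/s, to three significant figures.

1.13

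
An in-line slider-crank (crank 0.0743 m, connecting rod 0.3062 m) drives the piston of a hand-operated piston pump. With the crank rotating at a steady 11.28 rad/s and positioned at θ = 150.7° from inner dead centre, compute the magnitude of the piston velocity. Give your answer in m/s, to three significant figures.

ω = 11.28 rad/s
For an in-line slider-crank, x = r cosθ + √(L² − r² sin²θ), so v = −rω sinθ·[1 + r cosθ/√(L² − r² sin²θ)].
With r = 0.0743 m, L = 0.3062 m, θ = 150.7°: √(L² − r² sin²θ) = 0.30403 m.
v = −0.0743·11.28·0.48938·[1 + 0.0743·-0.87207/0.30403] = -0.32274 m/s.
|v| = 0.32274 m/s.

0.323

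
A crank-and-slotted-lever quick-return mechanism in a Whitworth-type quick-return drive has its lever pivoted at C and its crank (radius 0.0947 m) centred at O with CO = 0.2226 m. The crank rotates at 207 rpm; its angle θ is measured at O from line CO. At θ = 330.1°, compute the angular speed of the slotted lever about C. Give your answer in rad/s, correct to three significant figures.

ω = 21.68 rad/s (from 207 rpm).
Crank pin A relative to C: A = (d + r cosθ, r sinθ); lever angle φ = atan2(r sinθ, d + r cosθ).
Differentiating tanφ: φ̇ = rω(d cosθ + r)/(d² + r² + 2dr cosθ).
d² + r² + 2dr cosθ = |CA|² = 0.0950676 m²;  d cosθ + r = +0.28767 m.
|ω_lever| = |0.0947·21.68·+0.28767| / 0.0950676 = 6.2117 rad/s.

6.21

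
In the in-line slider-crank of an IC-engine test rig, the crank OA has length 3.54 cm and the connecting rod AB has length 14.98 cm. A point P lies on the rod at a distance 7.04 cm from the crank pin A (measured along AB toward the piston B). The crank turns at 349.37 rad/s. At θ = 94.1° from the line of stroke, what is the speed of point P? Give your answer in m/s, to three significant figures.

ω = 349.4 rad/s.  Crank-pin speed |V_A| = rω = 12.368 m/s, perpendicular to OA.
Rod angle: sinφ = −(r/L) sinθ ⇒ φ = -13.633°; ω_rod = −rω cosθ/√(L²−r²sin²θ) = +6.0741 rad/s.
V_P = V_A + ω_rod × AP, with AP = 0.0704 m along the rod.
Components: V_Px = −rω sinθ − a·ω_rod·sinφ = -12.235 m/s;  V_Py = rω cosθ + a·ω_rod·cosφ = -0.46869 m/s.
|V_P| = √(V_Px² + V_Py²) = 12.244 m/s.

12.2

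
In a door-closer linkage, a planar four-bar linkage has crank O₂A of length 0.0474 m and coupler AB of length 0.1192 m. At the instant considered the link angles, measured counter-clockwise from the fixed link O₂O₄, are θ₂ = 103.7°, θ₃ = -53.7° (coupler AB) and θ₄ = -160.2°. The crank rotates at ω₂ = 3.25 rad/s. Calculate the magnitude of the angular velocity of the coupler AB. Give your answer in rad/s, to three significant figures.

1.34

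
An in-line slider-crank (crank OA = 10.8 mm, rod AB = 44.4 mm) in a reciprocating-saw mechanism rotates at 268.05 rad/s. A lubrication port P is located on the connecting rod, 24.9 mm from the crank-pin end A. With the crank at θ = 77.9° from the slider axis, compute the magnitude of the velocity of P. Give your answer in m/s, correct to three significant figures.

ω = 268.1 rad/s.  Crank-pin speed |V_A| = rω = 2.8949 m/s, perpendicular to OA.
Rod angle: sinφ = −(r/L) sinθ ⇒ φ = -13.759°; ω_rod = −rω cosθ/√(L²−r²sin²θ) = -14.071 rad/s.
V_P = V_A + ω_rod × AP, with AP = 0.0249 m along the rod.
Components: V_Px = −rω sinθ − a·ω_rod·sinφ = -2.914 m/s;  V_Py = rω cosθ + a·ω_rod·cosφ = +0.26651 m/s.
|V_P| = √(V_Px² + V_Py²) = 2.9261 m/s.

2.93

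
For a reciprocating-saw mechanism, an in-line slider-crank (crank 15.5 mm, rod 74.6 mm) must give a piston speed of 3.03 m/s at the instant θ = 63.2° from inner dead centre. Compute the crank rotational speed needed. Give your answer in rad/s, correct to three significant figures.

200

For an in-line slider-crank, |v_piston| = rω|sinθ|·[1 + r cosθ/√(L² − r² sin²θ)].
With r = 0.0155 m, L = 0.0746 m, θ = 63.2°: the bracketed kinematic factor |dx/dθ| = 0.015154 m.
ω = v/|dx/dθ| = 3.03/0.015154 = 199.95 rad/s.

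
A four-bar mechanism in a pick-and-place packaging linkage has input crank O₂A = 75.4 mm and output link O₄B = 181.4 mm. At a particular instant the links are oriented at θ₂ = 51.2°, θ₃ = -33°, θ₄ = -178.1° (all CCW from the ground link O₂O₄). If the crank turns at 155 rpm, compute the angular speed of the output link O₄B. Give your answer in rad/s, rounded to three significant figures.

ω₂ = 16.23 rad/s (from 155 rpm).
Differentiating the loop-closure r₂e^{iθ₂}+r₃e^{iθ₃}=r₁+r₄e^{iθ₄} gives r₂ω₂e^{iθ₂}+r₃ω₃e^{iθ₃}=r₄ω₄e^{iθ₄}.
Eliminating the other unknown: ω₄ = r₂ω₂ sin(θ₂−θ₃) / [r₄ sin(θ₄−θ₃)].
Numerator sine = +0.99488; denominator sine = -0.57215.
Result = 0.0754·16.23·(+0.99488) / (0.1814·(-0.57215)) = -11.732 rad/s; magnitude 11.732 rad/s.

11.7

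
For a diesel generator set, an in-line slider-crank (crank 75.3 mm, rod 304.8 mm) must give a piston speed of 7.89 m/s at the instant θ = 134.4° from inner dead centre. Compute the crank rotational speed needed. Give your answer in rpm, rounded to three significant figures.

1700

For an in-line slider-crank, |v_piston| = rω|sinθ|·[1 + r cosθ/√(L² − r² sin²θ)].
With r = 0.0753 m, L = 0.3048 m, θ = 134.4°: the bracketed kinematic factor |dx/dθ| = 0.044352 m.
ω = v/|dx/dθ| = 7.89/0.044352 = 177.89 rad/s.
N = 60ω/(2π) = 1698.8 rpm.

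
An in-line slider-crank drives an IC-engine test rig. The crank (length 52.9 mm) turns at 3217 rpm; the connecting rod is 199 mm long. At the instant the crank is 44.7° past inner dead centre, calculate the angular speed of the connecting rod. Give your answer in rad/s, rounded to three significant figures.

ω = 336.9 rad/s (converted from 3217 rpm).
The rod makes angle φ with the slider axis where L sinφ = r sinθ; differentiating, L cosφ·φ̇ = r ω cosθ.
L cosφ = √(L² − r² sin²θ) = 0.19549 m.
|ω_rod| = r ω |cosθ| / √(L² − r² sin²θ) = 0.0529·336.9·0.71080/0.19549 = 64.797 rad/s.

64.8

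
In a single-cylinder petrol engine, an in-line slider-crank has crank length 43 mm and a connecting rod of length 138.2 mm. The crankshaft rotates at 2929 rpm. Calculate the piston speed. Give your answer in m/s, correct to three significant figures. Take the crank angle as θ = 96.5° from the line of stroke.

ω = 2π·2929/60 = 306.7 rad/s
For an in-line slider-crank, x = r cosθ + √(L² − r² sin²θ), so v = −rω sinθ·[1 + r cosθ/√(L² − r² sin²θ)].
With r = 0.043 m, L = 0.1382 m, θ = 96.5°: √(L² − r² sin²θ) = 0.13143 m.
v = −0.043·306.7·0.99357·[1 + 0.043·-0.11320/0.13143] = -12.619 m/s.
|v| = 12.619 m/s.

12.6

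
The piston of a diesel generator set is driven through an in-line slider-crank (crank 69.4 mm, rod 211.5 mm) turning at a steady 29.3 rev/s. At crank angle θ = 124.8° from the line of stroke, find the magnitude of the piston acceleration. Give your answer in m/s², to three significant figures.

1600

ω = 2π·29.3 = 184.1 rad/s
x(θ) = r cosθ + √(L² − r² sin²θ); with ω constant, a = ω²·d²x/dθ².
d²x/dθ² = −r cosθ − r²(cos2θ)/√u − r⁴ sin²2θ/(4u^{3/2}),  u = L² − r² sin²θ = 0.0414846 m².
Substituting r = 0.0694 m, L = 0.2115 m, θ = 124.8°: d²x/dθ² = +0.047247 m.
a = ω²·d²x/dθ² = (184.1)²·(+0.047247) = +1601.3 m/s²;  |a| = 1601.3 m/s².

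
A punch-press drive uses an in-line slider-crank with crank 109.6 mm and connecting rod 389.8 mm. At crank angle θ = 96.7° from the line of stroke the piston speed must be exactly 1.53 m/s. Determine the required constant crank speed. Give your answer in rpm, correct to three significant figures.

For an in-line slider-crank, |v_piston| = rω|sinθ|·[1 + r cosθ/√(L² − r² sin²θ)].
With r = 0.1096 m, L = 0.3898 m, θ = 96.7°: the bracketed kinematic factor |dx/dθ| = 0.10513 m.
ω = v/|dx/dθ| = 1.53/0.10513 = 14.553 rad/s.
N = 60ω/(2π) = 138.97 rpm.

139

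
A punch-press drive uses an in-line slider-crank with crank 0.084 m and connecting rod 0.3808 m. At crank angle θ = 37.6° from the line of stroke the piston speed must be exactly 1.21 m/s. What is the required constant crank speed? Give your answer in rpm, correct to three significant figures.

192

For an in-line slider-crank, |v_piston| = rω|sinθ|·[1 + r cosθ/√(L² − r² sin²θ)].
With r = 0.084 m, L = 0.3808 m, θ = 37.6°: the bracketed kinematic factor |dx/dθ| = 0.060292 m.
ω = v/|dx/dθ| = 1.21/0.060292 = 20.069 rad/s.
N = 60ω/(2π) = 191.65 rpm.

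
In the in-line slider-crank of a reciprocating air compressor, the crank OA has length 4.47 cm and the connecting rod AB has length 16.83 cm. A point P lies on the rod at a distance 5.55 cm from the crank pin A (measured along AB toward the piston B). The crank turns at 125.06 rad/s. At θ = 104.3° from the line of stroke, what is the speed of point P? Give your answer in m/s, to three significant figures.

ω = 125.1 rad/s.  Crank-pin speed |V_A| = rω = 5.5902 m/s, perpendicular to OA.
Rod angle: sinφ = −(r/L) sinθ ⇒ φ = -14.914°; ω_rod = −rω cosθ/√(L²−r²sin²θ) = +8.4902 rad/s.
V_P = V_A + ω_rod × AP, with AP = 0.0555 m along the rod.
Components: V_Px = −rω sinθ − a·ω_rod·sinφ = -5.2957 m/s;  V_Py = rω cosθ + a·ω_rod·cosφ = -0.92544 m/s.
|V_P| = √(V_Px² + V_Py²) = 5.376 m/s.

5.38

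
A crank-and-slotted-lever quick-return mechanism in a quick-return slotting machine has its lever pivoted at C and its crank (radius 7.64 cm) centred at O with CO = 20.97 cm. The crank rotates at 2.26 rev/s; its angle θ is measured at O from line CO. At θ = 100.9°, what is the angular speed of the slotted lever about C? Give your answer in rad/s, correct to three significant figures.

ω = 14.2 rad/s (from 2.26 rev/s).
Crank pin A relative to C: A = (d + r cosθ, r sinθ); lever angle φ = atan2(r sinθ, d + r cosθ).
Differentiating tanφ: φ̇ = rω(d cosθ + r)/(d² + r² + 2dr cosθ).
d² + r² + 2dr cosθ = |CA|² = 0.043752 m²;  d cosθ + r = +0.036747 m.
|ω_lever| = |0.0764·14.2·+0.036747| / 0.043752 = 0.91117 rad/s.

0.911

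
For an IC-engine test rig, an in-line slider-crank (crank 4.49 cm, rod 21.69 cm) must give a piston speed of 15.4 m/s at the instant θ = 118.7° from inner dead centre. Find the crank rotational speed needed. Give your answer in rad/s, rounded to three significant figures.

435

For an in-line slider-crank, |v_piston| = rω|sinθ|·[1 + r cosθ/√(L² − r² sin²θ)].
With r = 0.0449 m, L = 0.2169 m, θ = 118.7°: the bracketed kinematic factor |dx/dθ| = 0.035403 m.
ω = v/|dx/dθ| = 15.4/0.035403 = 435 rad/s.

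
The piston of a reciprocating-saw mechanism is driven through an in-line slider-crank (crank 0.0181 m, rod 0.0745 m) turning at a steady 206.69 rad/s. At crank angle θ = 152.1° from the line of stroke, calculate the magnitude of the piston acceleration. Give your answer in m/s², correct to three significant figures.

575

ω = 206.7 rad/s
x(θ) = r cosθ + √(L² − r² sin²θ); with ω constant, a = ω²·d²x/dθ².
d²x/dθ² = −r cosθ − r²(cos2θ)/√u − r⁴ sin²2θ/(4u^{3/2}),  u = L² − r² sin²θ = 0.00547852 m².
Substituting r = 0.0181 m, L = 0.0745 m, θ = 152.1°: d²x/dθ² = +0.013463 m.
a = ω²·d²x/dθ² = (206.7)²·(+0.013463) = +575.15 m/s²;  |a| = 575.15 m/s².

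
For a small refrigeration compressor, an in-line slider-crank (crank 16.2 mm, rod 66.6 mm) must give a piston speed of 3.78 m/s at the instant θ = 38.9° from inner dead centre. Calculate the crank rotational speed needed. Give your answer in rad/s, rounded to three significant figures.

312

For an in-line slider-crank, |v_piston| = rω|sinθ|·[1 + r cosθ/√(L² − r² sin²θ)].
With r = 0.0162 m, L = 0.0666 m, θ = 38.9°: the bracketed kinematic factor |dx/dθ| = 0.012122 m.
ω = v/|dx/dθ| = 3.78/0.012122 = 311.84 rad/s.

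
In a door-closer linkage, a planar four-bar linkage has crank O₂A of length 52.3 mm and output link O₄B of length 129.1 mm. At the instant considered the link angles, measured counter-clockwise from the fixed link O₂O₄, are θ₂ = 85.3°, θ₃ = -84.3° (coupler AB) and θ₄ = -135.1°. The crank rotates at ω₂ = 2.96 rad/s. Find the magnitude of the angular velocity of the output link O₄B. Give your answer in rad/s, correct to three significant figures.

0.279

ω₂ = 2.96 rad/s
Differentiating the loop-closure r₂e^{iθ₂}+r₃e^{iθ₃}=r₁+r₄e^{iθ₄} gives r₂ω₂e^{iθ₂}+r₃ω₃e^{iθ₃}=r₄ω₄e^{iθ₄}.
Eliminating the other unknown: ω₄ = r₂ω₂ sin(θ₂−θ₃) / [r₄ sin(θ₄−θ₃)].
Numerator sine = +0.18052; denominator sine = -0.77494.
Result = 0.0523·2.96·(+0.18052) / (0.1291·(-0.77494)) = -0.27933 rad/s; magnitude 0.27933 rad/s.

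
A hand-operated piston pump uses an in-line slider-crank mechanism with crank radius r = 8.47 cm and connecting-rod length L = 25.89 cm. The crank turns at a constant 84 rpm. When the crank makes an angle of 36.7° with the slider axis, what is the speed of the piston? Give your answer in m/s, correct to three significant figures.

ω = 2π·84/60 = 8.796 rad/s
For an in-line slider-crank, x = r cosθ + √(L² − r² sin²θ), so v = −rω sinθ·[1 + r cosθ/√(L² − r² sin²θ)].
With r = 0.0847 m, L = 0.2589 m, θ = 36.7°: √(L² − r² sin²θ) = 0.2539 m.
v = −0.0847·8.796·0.59763·[1 + 0.0847·0.80178/0.2539] = -0.56436 m/s.
|v| = 0.56436 m/s.

0.564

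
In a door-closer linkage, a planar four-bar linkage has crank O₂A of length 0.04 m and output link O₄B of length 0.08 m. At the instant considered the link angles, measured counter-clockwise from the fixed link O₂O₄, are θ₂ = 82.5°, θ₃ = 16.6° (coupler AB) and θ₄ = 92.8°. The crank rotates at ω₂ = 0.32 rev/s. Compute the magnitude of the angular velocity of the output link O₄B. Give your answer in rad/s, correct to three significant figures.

0.945

ω₂ = 2.011 rad/s (from 0.32 rev/s).
Differentiating the loop-closure r₂e^{iθ₂}+r₃e^{iθ₃}=r₁+r₄e^{iθ₄} gives r₂ω₂e^{iθ₂}+r₃ω₃e^{iθ₃}=r₄ω₄e^{iθ₄}.
Eliminating the other unknown: ω₄ = r₂ω₂ sin(θ₂−θ₃) / [r₄ sin(θ₄−θ₃)].
Numerator sine = +0.91283; denominator sine = +0.97113.
Result = 0.04·2.011·(+0.91283) / (0.08·(+0.97113)) = +0.94496 rad/s; magnitude 0.94496 rad/s.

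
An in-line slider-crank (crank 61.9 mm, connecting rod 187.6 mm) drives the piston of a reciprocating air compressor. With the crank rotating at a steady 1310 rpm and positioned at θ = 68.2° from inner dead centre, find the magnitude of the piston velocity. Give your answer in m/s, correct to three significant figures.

8.90

ω = 2π·1310/60 = 137.2 rad/s
For an in-line slider-crank, x = r cosθ + √(L² − r² sin²θ), so v = −rω sinθ·[1 + r cosθ/√(L² − r² sin²θ)].
With r = 0.0619 m, L = 0.1876 m, θ = 68.2°: √(L² − r² sin²θ) = 0.17858 m.
v = −0.0619·137.2·0.92849·[1 + 0.0619·0.37137/0.17858] = -8.8993 m/s.
|v| = 8.8993 m/s.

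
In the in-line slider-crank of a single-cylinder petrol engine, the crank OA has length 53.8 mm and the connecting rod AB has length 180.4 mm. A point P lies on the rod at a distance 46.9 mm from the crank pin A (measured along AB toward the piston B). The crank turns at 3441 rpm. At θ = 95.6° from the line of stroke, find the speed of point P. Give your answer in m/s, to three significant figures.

19.2

ω = 360.3 rad/s.  Crank-pin speed |V_A| = rω = 19.386 m/s, perpendicular to OA.
Rod angle: sinφ = −(r/L) sinθ ⇒ φ = -17.266°; ω_rod = −rω cosθ/√(L²−r²sin²θ) = +10.981 rad/s.
V_P = V_A + ω_rod × AP, with AP = 0.0469 m along the rod.
Components: V_Px = −rω sinθ − a·ω_rod·sinφ = -19.141 m/s;  V_Py = rω cosθ + a·ω_rod·cosφ = -1.4 m/s.
|V_P| = √(V_Px² + V_Py²) = 19.192 m/s.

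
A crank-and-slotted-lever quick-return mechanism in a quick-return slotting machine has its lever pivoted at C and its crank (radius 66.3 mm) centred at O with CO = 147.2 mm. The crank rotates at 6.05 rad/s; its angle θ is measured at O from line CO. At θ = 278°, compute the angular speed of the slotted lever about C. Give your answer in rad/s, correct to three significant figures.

ω = 6.05 rad/s
Crank pin A relative to C: A = (d + r cosθ, r sinθ); lever angle φ = atan2(r sinθ, d + r cosθ).
Differentiating tanφ: φ̇ = rω(d cosθ + r)/(d² + r² + 2dr cosθ).
d² + r² + 2dr cosθ = |CA|² = 0.02878 m²;  d cosθ + r = +0.086786 m.
|ω_lever| = |0.0663·6.05·+0.086786| / 0.02878 = 1.2096 rad/s.

1.21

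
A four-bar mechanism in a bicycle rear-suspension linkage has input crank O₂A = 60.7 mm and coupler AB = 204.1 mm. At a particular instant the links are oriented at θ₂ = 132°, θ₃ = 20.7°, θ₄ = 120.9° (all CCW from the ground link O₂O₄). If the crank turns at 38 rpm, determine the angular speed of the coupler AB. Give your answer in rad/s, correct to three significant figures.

0.232

ω₂ = 3.979 rad/s (from 38 rpm).
Differentiating the loop-closure r₂e^{iθ₂}+r₃e^{iθ₃}=r₁+r₄e^{iθ₄} gives r₂ω₂e^{iθ₂}+r₃ω₃e^{iθ₃}=r₄ω₄e^{iθ₄}.
Eliminating the other unknown: ω₃ = r₂ω₂ sin(θ₄−θ₂) / [r₃ sin(θ₃−θ₄)].
Numerator sine = -0.19252; denominator sine = -0.98420.
Result = 0.0607·3.979·(-0.19252) / (0.2041·(-0.98420)) = +0.2315 rad/s; magnitude 0.2315 rad/s.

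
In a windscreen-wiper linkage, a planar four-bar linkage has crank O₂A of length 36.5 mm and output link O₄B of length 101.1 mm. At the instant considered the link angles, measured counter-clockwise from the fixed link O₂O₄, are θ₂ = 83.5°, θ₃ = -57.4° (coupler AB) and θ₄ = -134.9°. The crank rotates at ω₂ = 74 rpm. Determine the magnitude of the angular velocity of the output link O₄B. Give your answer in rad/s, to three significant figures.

1.81

ω₂ = 7.749 rad/s (from 74 rpm).
Differentiating the loop-closure r₂e^{iθ₂}+r₃e^{iθ₃}=r₁+r₄e^{iθ₄} gives r₂ω₂e^{iθ₂}+r₃ω₃e^{iθ₃}=r₄ω₄e^{iθ₄}.
Eliminating the other unknown: ω₄ = r₂ω₂ sin(θ₂−θ₃) / [r₄ sin(θ₄−θ₃)].
Numerator sine = +0.63068; denominator sine = -0.97630.
Result = 0.0365·7.749·(+0.63068) / (0.1011·(-0.97630)) = -1.8073 rad/s; magnitude 1.8073 rad/s.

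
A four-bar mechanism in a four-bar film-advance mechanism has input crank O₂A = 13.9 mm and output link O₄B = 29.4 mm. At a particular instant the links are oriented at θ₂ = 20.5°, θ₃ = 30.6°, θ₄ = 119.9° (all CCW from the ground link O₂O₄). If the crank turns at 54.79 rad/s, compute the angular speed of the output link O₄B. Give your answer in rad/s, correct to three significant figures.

4.54

ω₂ = 54.79 rad/s
Differentiating the loop-closure r₂e^{iθ₂}+r₃e^{iθ₃}=r₁+r₄e^{iθ₄} gives r₂ω₂e^{iθ₂}+r₃ω₃e^{iθ₃}=r₄ω₄e^{iθ₄}.
Eliminating the other unknown: ω₄ = r₂ω₂ sin(θ₂−θ₃) / [r₄ sin(θ₄−θ₃)].
Numerator sine = -0.17537; denominator sine = +0.99993.
Result = 0.0139·54.79·(-0.17537) / (0.0294·(+0.99993)) = -4.5431 rad/s; magnitude 4.5431 rad/s.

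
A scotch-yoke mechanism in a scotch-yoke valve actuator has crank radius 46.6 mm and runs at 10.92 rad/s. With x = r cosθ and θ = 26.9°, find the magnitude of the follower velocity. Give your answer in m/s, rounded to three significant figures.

0.230

ω = 10.92 rad/s
x = r cosθ ⇒ ẋ = −rω sinθ.
|v| = rω|sinθ| = 0.0466·10.92·|sin 26.9°| = 0.23023 m/s.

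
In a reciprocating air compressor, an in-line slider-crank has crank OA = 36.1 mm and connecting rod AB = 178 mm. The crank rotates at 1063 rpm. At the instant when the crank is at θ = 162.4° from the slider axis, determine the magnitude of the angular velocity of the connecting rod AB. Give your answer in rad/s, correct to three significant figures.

21.6

ω = 111.3 rad/s (converted from 1063 rpm).
The rod makes angle φ with the slider axis where L sinφ = r sinθ; differentiating, L cosφ·φ̇ = r ω cosθ.
L cosφ = √(L² − r² sin²θ) = 0.17766 m.
|ω_rod| = r ω |cosθ| / √(L² − r² sin²θ) = 0.0361·111.3·0.95319/0.17766 = 21.56 rad/s.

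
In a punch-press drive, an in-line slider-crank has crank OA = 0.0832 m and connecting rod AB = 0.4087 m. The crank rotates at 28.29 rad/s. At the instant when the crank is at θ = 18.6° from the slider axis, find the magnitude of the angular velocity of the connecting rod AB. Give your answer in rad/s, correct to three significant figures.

ω = 28.29 rad/s
The rod makes angle φ with the slider axis where L sinφ = r sinθ; differentiating, L cosφ·φ̇ = r ω cosθ.
L cosφ = √(L² − r² sin²θ) = 0.40784 m.
|ω_rod| = r ω |cosθ| / √(L² − r² sin²θ) = 0.0832·28.29·0.94777/0.40784 = 5.4698 rad/s.

5.47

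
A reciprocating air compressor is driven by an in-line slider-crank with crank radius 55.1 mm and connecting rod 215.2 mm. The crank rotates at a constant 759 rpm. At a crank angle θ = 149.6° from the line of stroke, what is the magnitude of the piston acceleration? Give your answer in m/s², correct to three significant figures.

255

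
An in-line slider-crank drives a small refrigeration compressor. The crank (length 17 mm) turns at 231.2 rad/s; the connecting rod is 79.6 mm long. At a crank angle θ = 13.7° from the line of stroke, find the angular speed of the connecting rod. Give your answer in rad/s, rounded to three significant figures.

48.0

ω = 231.2 rad/s
The rod makes angle φ with the slider axis where L sinφ = r sinθ; differentiating, L cosφ·φ̇ = r ω cosθ.
L cosφ = √(L² − r² sin²θ) = 0.079498 m.
|ω_rod| = r ω |cosθ| / √(L² − r² sin²θ) = 0.017·231.2·0.97155/0.079498 = 48.034 rad/s.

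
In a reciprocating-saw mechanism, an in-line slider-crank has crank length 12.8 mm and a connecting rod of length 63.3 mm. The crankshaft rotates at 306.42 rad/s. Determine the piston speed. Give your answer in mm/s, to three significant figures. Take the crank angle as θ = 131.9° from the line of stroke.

2520

ω = 306.4 rad/s
For an in-line slider-crank, x = r cosθ + √(L² − r² sin²θ), so v = −rω sinθ·[1 + r cosθ/√(L² − r² sin²θ)].
With r = 0.0128 m, L = 0.0633 m, θ = 131.9°: √(L² − r² sin²θ) = 0.062579 m.
v = −0.0128·306.4·0.74431·[1 + 0.0128·-0.66783/0.062579] = -2.5205 m/s.
|v| = 2.5205 m/s = 2520.5 mm/s.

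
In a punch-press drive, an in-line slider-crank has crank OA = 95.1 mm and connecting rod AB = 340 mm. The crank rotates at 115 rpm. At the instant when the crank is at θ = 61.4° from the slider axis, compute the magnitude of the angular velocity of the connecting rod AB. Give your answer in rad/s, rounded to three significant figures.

1.66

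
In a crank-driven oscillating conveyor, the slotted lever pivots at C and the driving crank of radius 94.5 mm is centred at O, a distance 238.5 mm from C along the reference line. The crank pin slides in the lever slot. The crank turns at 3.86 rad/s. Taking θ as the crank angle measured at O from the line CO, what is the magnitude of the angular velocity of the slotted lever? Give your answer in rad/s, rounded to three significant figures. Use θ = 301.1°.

0.891

ω = 3.86 rad/s
Crank pin A relative to C: A = (d + r cosθ, r sinθ); lever angle φ = atan2(r sinθ, d + r cosθ).
Differentiating tanφ: φ̇ = rω(d cosθ + r)/(d² + r² + 2dr cosθ).
d² + r² + 2dr cosθ = |CA|² = 0.089096 m²;  d cosθ + r = +0.21769 m.
|ω_lever| = |0.0945·3.86·+0.21769| / 0.089096 = 0.89126 rad/s.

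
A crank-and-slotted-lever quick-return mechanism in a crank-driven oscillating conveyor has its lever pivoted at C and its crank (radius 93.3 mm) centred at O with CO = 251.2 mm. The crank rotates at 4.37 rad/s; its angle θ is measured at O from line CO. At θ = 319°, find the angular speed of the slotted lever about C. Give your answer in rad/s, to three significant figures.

ω = 4.37 rad/s
Crank pin A relative to C: A = (d + r cosθ, r sinθ); lever angle φ = atan2(r sinθ, d + r cosθ).
Differentiating tanφ: φ̇ = rω(d cosθ + r)/(d² + r² + 2dr cosθ).
d² + r² + 2dr cosθ = |CA|² = 0.107183 m²;  d cosθ + r = +0.28288 m.
|ω_lever| = |0.0933·4.37·+0.28288| / 0.107183 = 1.0761 rad/s.

1.08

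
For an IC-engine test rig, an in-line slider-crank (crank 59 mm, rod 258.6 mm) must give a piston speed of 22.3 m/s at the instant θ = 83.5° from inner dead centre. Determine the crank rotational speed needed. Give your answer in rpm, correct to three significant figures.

For an in-line slider-crank, |v_piston| = rω|sinθ|·[1 + r cosθ/√(L² − r² sin²θ)].
With r = 0.059 m, L = 0.2586 m, θ = 83.5°: the bracketed kinematic factor |dx/dθ| = 0.060175 m.
ω = v/|dx/dθ| = 22.3/0.060175 = 370.58 rad/s.
N = 60ω/(2π) = 3538.8 rpm.

3540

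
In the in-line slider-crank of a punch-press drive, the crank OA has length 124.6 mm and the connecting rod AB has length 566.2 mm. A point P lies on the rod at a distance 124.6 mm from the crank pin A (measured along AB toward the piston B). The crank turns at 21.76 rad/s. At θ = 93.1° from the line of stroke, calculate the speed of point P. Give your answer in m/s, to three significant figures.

2.70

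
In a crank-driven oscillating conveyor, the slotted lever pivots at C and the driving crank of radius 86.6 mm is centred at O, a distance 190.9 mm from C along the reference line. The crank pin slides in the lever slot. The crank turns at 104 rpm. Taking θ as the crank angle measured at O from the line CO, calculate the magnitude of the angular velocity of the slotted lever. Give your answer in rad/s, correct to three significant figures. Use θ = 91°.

1.81

ω = 10.89 rad/s (from 104 rpm).
Crank pin A relative to C: A = (d + r cosθ, r sinθ); lever angle φ = atan2(r sinθ, d + r cosθ).
Differentiating tanφ: φ̇ = rω(d cosθ + r)/(d² + r² + 2dr cosθ).
d² + r² + 2dr cosθ = |CA|² = 0.0433653 m²;  d cosθ + r = +0.083268 m.
|ω_lever| = |0.0866·10.89·+0.083268| / 0.0433653 = 1.811 rad/s.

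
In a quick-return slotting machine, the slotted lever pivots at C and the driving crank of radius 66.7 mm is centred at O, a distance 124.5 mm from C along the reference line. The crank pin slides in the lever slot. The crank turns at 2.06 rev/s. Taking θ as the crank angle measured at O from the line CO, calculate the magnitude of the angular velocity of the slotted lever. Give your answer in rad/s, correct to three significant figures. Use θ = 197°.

11.1

ω = 12.94 rad/s (from 2.06 rev/s).
Crank pin A relative to C: A = (d + r cosθ, r sinθ); lever angle φ = atan2(r sinθ, d + r cosθ).
Differentiating tanφ: φ̇ = rω(d cosθ + r)/(d² + r² + 2dr cosθ).
d² + r² + 2dr cosθ = |CA|² = 0.00406654 m²;  d cosθ + r = -0.05236 m.
|ω_lever| = |0.0667·12.94·-0.05236| / 0.00406654 = 11.116 rad/s.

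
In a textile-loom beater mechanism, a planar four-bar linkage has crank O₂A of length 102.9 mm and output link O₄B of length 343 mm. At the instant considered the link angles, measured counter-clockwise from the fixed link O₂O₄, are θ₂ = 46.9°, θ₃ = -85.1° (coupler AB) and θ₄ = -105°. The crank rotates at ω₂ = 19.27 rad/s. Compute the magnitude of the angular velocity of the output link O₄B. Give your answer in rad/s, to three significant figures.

ω₂ = 19.27 rad/s
Differentiating the loop-closure r₂e^{iθ₂}+r₃e^{iθ₃}=r₁+r₄e^{iθ₄} gives r₂ω₂e^{iθ₂}+r₃ω₃e^{iθ₃}=r₄ω₄e^{iθ₄}.
Eliminating the other unknown: ω₄ = r₂ω₂ sin(θ₂−θ₃) / [r₄ sin(θ₄−θ₃)].
Numerator sine = +0.74314; denominator sine = -0.34038.
Result = 0.1029·19.27·(+0.74314) / (0.343·(-0.34038)) = -12.622 rad/s; magnitude 12.622 rad/s.

12.6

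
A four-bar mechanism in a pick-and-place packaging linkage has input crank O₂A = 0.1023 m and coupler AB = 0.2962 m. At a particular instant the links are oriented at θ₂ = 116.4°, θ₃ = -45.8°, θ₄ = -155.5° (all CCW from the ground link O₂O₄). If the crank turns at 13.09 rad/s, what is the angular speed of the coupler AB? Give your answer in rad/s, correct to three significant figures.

ω₂ = 13.09 rad/s
Differentiating the loop-closure r₂e^{iθ₂}+r₃e^{iθ₃}=r₁+r₄e^{iθ₄} gives r₂ω₂e^{iθ₂}+r₃ω₃e^{iθ₃}=r₄ω₄e^{iθ₄}.
Eliminating the other unknown: ω₃ = r₂ω₂ sin(θ₄−θ₂) / [r₃ sin(θ₃−θ₄)].
Numerator sine = +0.99945; denominator sine = +0.94147.
Result = 0.1023·13.09·(+0.99945) / (0.2962·(+0.94147)) = +4.7994 rad/s; magnitude 4.7994 rad/s.

4.80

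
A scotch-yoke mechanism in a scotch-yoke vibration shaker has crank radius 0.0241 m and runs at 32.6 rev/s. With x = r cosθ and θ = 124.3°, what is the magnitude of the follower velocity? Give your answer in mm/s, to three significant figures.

4080

ω = 204.8 rad/s (from 32.6 rev/s).
x = r cosθ ⇒ ẋ = −rω sinθ.
|v| = rω|sinθ| = 0.0241·204.8·|sin 124.3°| = 4.078 m/s = 4078 mm/s.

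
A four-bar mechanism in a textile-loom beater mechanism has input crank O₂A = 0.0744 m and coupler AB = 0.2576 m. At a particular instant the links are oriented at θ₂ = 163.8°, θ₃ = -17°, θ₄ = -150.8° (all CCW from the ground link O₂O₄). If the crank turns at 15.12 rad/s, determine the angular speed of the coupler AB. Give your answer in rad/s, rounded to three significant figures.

ω₂ = 15.12 rad/s
Differentiating the loop-closure r₂e^{iθ₂}+r₃e^{iθ₃}=r₁+r₄e^{iθ₄} gives r₂ω₂e^{iθ₂}+r₃ω₃e^{iθ₃}=r₄ω₄e^{iθ₄}.
Eliminating the other unknown: ω₃ = r₂ω₂ sin(θ₄−θ₂) / [r₃ sin(θ₃−θ₄)].
Numerator sine = +0.71203; denominator sine = +0.72176.
Result = 0.0744·15.12·(+0.71203) / (0.2576·(+0.72176)) = +4.3081 rad/s; magnitude 4.3081 rad/s.

4.31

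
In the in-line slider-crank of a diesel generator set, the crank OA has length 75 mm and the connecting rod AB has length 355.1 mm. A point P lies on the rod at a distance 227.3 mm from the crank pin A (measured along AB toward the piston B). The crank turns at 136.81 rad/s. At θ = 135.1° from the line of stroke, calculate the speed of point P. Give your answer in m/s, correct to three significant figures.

ω = 136.8 rad/s.  Crank-pin speed |V_A| = rω = 10.261 m/s, perpendicular to OA.
Rod angle: sinφ = −(r/L) sinθ ⇒ φ = -8.574°; ω_rod = −rω cosθ/√(L²−r²sin²θ) = +20.699 rad/s.
V_P = V_A + ω_rod × AP, with AP = 0.2273 m along the rod.
Components: V_Px = −rω sinθ − a·ω_rod·sinφ = -6.5413 m/s;  V_Py = rω cosθ + a·ω_rod·cosφ = -2.6158 m/s.
|V_P| = √(V_Px² + V_Py²) = 7.045 m/s.

7.04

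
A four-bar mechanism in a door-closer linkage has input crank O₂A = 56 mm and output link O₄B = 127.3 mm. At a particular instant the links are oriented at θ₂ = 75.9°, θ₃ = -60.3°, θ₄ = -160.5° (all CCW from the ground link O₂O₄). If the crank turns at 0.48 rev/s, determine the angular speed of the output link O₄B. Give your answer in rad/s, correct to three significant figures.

0.933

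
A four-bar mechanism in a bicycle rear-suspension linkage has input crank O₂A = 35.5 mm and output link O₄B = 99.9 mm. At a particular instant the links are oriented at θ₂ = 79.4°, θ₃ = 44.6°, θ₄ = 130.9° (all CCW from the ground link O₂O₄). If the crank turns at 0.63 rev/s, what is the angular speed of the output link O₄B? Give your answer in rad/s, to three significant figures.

ω₂ = 3.958 rad/s (from 0.63 rev/s).
Differentiating the loop-closure r₂e^{iθ₂}+r₃e^{iθ₃}=r₁+r₄e^{iθ₄} gives r₂ω₂e^{iθ₂}+r₃ω₃e^{iθ₃}=r₄ω₄e^{iθ₄}.
Eliminating the other unknown: ω₄ = r₂ω₂ sin(θ₂−θ₃) / [r₄ sin(θ₄−θ₃)].
Numerator sine = +0.57071; denominator sine = +0.99792.
Result = 0.0355·3.958·(+0.57071) / (0.0999·(+0.99792)) = +0.80447 rad/s; magnitude 0.80447 rad/s.

0.804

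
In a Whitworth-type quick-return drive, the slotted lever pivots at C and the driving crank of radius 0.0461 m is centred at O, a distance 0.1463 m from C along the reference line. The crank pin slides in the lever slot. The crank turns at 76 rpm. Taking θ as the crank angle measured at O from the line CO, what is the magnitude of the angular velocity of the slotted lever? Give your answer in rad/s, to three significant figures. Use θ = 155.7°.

ω = 7.959 rad/s (from 76 rpm).
Crank pin A relative to C: A = (d + r cosθ, r sinθ); lever angle φ = atan2(r sinθ, d + r cosθ).
Differentiating tanφ: φ̇ = rω(d cosθ + r)/(d² + r² + 2dr cosθ).
d² + r² + 2dr cosθ = |CA|² = 0.0112351 m²;  d cosθ + r = -0.087238 m.
|ω_lever| = |0.0461·7.959·-0.087238| / 0.0112351 = 2.8489 rad/s.

2.85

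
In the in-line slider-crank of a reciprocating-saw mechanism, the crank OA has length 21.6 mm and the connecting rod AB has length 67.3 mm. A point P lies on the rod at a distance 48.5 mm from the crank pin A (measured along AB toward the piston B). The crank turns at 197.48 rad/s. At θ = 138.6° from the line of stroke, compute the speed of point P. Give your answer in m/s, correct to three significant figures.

2.49

ω = 197.5 rad/s.  Crank-pin speed |V_A| = rω = 4.2656 m/s, perpendicular to OA.
Rod angle: sinφ = −(r/L) sinθ ⇒ φ = -12.254°; ω_rod = −rω cosθ/√(L²−r²sin²θ) = +48.652 rad/s.
V_P = V_A + ω_rod × AP, with AP = 0.0485 m along the rod.
Components: V_Px = −rω sinθ − a·ω_rod·sinφ = -2.32 m/s;  V_Py = rω cosθ + a·ω_rod·cosφ = -0.89381 m/s.
|V_P| = √(V_Px² + V_Py²) = 2.4863 m/s.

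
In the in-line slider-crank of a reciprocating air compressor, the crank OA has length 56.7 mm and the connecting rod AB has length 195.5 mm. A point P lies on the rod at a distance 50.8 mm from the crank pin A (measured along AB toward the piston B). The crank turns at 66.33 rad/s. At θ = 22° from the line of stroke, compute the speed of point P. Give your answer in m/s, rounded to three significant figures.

ω = 66.33 rad/s.  Crank-pin speed |V_A| = rω = 3.7609 m/s, perpendicular to OA.
Rod angle: sinφ = −(r/L) sinθ ⇒ φ = -6.237°; ω_rod = −rω cosθ/√(L²−r²sin²θ) = -17.943 rad/s.
V_P = V_A + ω_rod × AP, with AP = 0.0508 m along the rod.
Components: V_Px = −rω sinθ − a·ω_rod·sinφ = -1.5079 m/s;  V_Py = rω cosθ + a·ω_rod·cosφ = +2.581 m/s.
|V_P| = √(V_Px² + V_Py²) = 2.9892 m/s.

2.99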